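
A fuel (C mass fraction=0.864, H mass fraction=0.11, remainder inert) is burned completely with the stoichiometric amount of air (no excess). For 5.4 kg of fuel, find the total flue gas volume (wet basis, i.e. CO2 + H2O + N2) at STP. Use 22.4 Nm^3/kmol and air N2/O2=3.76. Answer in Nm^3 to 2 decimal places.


Per kg fuel: CO2 = (C/12 kmol)*22.4 = (0.864/12)*22.4 = 1.61280 Nm^3
Per kg fuel: H2O = (H/2 kmol)*22.4 = (0.11/2)*22.4 = 1.23200 Nm^3
O2 needed per kg fuel = C/12 + H/4 = 0.864/12 + 0.11/4 = 0.09950000 kmol
Per kg fuel: N2 = O2*3.76*22.4 = 0.09950000*3.76*22.4 = 8.38029 Nm^3
Total per kg = 1.61280 + 1.23200 + 8.38029 = 11.22509 Nm^3
Total = 11.22509 * 5.4 = 60.62 Nm^3


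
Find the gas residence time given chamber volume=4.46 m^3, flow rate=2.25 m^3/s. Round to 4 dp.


tau = V / Q_flow
tau = 4.46 / 2.25 = 1.9822 s


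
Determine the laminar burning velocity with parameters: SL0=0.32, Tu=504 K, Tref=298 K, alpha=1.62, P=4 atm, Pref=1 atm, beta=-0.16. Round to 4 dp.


SL = SL0 * (Tu/Tref)^alpha * (P/Pref)^beta
T ratio = 504/298 = 1.69127517
(T ratio)^alpha = 1.69127517^1.62 = 2.342648
(P/Pref)^beta = 4^(-0.16) = 0.801070
SL = 0.32 * 2.342648 * 0.801070 = 0.6005 m/s


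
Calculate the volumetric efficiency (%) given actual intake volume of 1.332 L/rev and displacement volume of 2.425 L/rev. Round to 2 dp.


eta_v = (V_actual / V_disp) * 100
Ratio = 1.332 / 2.425 = 0.5493
eta_v = 0.5493 * 100 = 54.93%


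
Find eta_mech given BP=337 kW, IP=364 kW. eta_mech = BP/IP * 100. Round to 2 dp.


eta_mech = (BP / IP) * 100
Ratio = 337 / 364 = 0.9258
eta_mech = 0.9258 * 100 = 92.58%


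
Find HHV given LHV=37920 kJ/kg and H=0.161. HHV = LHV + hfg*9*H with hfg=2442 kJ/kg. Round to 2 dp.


HHV = LHV + hfg * 9 * H
Water addition = 2442 * 9 * 0.161 = 3538.458 kJ/kg
HHV = 37920 + 3538.458 = 41458.46 kJ/kg


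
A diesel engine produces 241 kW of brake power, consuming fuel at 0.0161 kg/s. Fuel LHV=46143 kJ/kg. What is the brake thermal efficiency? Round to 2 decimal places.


eta_BTE = (BP / (mf * LHV)) * 100
Denominator = 0.0161 * 46143 = 742.9023 kW
eta_BTE = (241 / 742.9023) * 100 = 32.44%


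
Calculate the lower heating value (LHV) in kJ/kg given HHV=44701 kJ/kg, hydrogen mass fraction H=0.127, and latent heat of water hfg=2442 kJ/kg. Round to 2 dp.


LHV = HHV - hfg * 9 * H
Water correction = 2442 * 9 * 0.127 = 2791.206 kJ/kg
LHV = 44701 - 2791.206 = 41909.79 kJ/kg


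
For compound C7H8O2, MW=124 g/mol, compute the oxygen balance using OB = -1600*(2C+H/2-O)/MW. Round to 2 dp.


OB = -1600 * (2C + H/2 - O) / MW
Inner = 2*7 + 8/2 - 2 = 16.00
OB = -1600 * 16.00 / 124 = -206.45%


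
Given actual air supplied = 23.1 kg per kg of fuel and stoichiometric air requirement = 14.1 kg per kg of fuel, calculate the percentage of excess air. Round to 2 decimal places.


Excess air = actual - stoichiometric = 23.1 - 14.1 = 9.00 kg/kg fuel
Excess air % = (excess / stoich) * 100 = (9.00 / 14.1) * 100 = 63.83%


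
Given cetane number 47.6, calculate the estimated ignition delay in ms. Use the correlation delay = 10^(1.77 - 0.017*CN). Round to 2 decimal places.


delay = 10^(1.77 - 0.017*CN)
Exponent = 1.77 - 0.017*47.6 = 0.9608
delay = 10^0.9608 = 9.14 ms


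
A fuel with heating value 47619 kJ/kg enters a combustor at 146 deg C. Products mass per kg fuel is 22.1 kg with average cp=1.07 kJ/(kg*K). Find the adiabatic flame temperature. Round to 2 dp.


T_ad = T_in + Hc / (m_p * cp)
Denominator = 22.1 * 1.07 = 23.6470
Temperature rise = 47619 / 23.6470 = 2013.74 K
T_ad = 146 + 2013.74 = 2159.74 deg C


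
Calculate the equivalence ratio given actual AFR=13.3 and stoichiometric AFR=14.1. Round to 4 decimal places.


phi = AFR_stoich / AFR_actual
phi = 14.1 / 13.3 = 1.0602


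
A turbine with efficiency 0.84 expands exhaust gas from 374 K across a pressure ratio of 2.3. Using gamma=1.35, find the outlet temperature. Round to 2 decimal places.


T_out = T_in * (1 - eta * (1 - PR^(-(gamma-1)/gamma)))
Exponent = -(1.35-1)/1.35 = -0.25925926
PR^exp = 2.3^(-0.25925926) = 0.80578413
Factor = 1 - 0.84*(1 - 0.80578413) = 0.83685867
T_out = 374 * 0.83685867 = 312.99 K


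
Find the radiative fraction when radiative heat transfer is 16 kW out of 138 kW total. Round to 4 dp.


f_rad = Q_rad / Q_total
f_rad = 16 / 138 = 0.1159


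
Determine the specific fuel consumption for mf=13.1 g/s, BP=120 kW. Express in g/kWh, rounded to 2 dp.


SFC = (mf / BP) * 3600
Rate = 13.1 / 120 = 0.109167 g/(s*kW)
SFC = 0.109167 * 3600 = 393.00 g/kWh


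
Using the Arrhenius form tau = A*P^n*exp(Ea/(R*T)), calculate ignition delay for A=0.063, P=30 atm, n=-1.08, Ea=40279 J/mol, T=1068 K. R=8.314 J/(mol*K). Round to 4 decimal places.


tau = A * P^n * exp(Ea/(R*T))
P^n = 30^(-1.08) = 0.02539271
Ea/(R*T) = 40279/(8.314*1068) = 4.536254
exp(Ea/(R*T)) = 93.340533
tau = 0.063 * 0.02539271 * 93.340533 = 0.1493 ms


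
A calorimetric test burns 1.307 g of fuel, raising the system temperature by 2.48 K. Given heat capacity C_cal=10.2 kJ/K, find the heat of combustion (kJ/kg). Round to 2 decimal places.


Hc = C_cal * delta_T / m_fuel
Q_released = 10.2 * 2.48 = 25.2960 kJ
m_fuel = 1.307 g = 1.307/1000 kg = 0.001307 kg
Hc = 25.2960 / 0.001307 = 19354.25 kJ/kg


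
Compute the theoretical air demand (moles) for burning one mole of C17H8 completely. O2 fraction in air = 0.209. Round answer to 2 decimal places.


Balanced combustion: C17H8 + 19 O2 -> 17 CO2 + 4 H2O
O2 needed = C + H/4 = 17 + 8/4 = 19.00 moles
Air moles = O2 / 0.209 = 19.00 / 0.209 = 90.91 moles air


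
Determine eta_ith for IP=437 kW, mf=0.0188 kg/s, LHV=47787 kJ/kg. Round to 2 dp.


eta_ith = (IP / (mf * LHV)) * 100
Denominator = 0.0188 * 47787 = 898.3956 kW
eta_ith = (437 / 898.3956) * 100 = 48.64%


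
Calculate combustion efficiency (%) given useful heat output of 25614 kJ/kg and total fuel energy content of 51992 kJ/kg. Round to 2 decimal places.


Efficiency = (Q_useful / Q_fuel) * 100
Efficiency = (25614 / 51992) * 100
Efficiency = 0.4927 * 100 = 49.27%


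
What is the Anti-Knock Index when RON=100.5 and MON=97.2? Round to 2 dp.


AKI = (RON + MON) / 2
AKI = (100.5 + 97.2) / 2
AKI = 197.7 / 2 = 98.85


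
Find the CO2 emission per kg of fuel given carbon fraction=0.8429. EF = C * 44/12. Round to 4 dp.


EF = C_frac * (M_CO2 / M_C)
EF = 0.8429 * (44/12)
EF = 0.8429 * 3.666667 = 3.0906 kg_CO2/kg_fuel


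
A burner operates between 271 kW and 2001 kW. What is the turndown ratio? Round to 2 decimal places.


TDR = Q_max / Q_min
TDR = 2001 / 271 = 7.38


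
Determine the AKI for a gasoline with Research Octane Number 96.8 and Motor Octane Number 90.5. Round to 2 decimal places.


AKI = (RON + MON) / 2
AKI = (96.8 + 90.5) / 2
AKI = 187.3 / 2 = 93.65


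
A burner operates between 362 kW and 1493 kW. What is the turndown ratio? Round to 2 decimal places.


TDR = Q_max / Q_min
TDR = 1493 / 362 = 4.12


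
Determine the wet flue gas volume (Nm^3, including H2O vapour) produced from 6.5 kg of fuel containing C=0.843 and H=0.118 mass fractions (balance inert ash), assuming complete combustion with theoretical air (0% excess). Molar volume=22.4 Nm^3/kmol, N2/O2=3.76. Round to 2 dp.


Per kg fuel: CO2 = (C/12 kmol)*22.4 = (0.843/12)*22.4 = 1.57360 Nm^3
Per kg fuel: H2O = (H/2 kmol)*22.4 = (0.118/2)*22.4 = 1.32160 Nm^3
O2 needed per kg fuel = C/12 + H/4 = 0.843/12 + 0.118/4 = 0.09975000 kmol
Per kg fuel: N2 = O2*3.76*22.4 = 0.09975000*3.76*22.4 = 8.40134 Nm^3
Total per kg = 1.57360 + 1.32160 + 8.40134 = 11.29654 Nm^3
Total = 11.29654 * 6.5 = 73.43 Nm^3


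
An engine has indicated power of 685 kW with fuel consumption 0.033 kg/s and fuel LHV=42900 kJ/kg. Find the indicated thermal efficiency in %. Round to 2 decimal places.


eta_ith = (IP / (mf * LHV)) * 100
Denominator = 0.033 * 42900 = 1415.7000 kW
eta_ith = (685 / 1415.7000) * 100 = 48.39%


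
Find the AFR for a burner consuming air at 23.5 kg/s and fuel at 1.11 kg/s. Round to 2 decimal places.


AFR = m_air / m_fuel
AFR = 23.5 / 1.11 = 21.17


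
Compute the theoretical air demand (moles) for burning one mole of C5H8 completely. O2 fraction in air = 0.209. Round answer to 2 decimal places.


Balanced combustion: C5H8 + 7 O2 -> 5 CO2 + 4 H2O
O2 needed = C + H/4 = 5 + 8/4 = 7.00 moles
Air moles = O2 / 0.209 = 7.00 / 0.209 = 33.49 moles air


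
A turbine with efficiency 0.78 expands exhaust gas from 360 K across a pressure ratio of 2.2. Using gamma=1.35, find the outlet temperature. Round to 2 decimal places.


T_out = T_in * (1 - eta * (1 - PR^(-(gamma-1)/gamma)))
Exponent = -(1.35-1)/1.35 = -0.25925926
PR^exp = 2.2^(-0.25925926) = 0.81512413
Factor = 1 - 0.78*(1 - 0.81512413) = 0.85579682
T_out = 360 * 0.85579682 = 308.09 K


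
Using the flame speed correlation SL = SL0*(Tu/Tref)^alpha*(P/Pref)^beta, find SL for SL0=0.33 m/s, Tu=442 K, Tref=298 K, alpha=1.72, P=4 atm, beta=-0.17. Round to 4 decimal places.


SL = SL0 * (Tu/Tref)^alpha * (P/Pref)^beta
T ratio = 442/298 = 1.48322148
(T ratio)^alpha = 1.48322148^1.72 = 1.970037
(P/Pref)^beta = 4^(-0.17) = 0.790041
SL = 0.33 * 1.970037 * 0.790041 = 0.5136 m/s


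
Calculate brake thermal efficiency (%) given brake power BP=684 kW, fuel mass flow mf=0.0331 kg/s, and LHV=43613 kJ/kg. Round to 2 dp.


eta_BTE = (BP / (mf * LHV)) * 100
Denominator = 0.0331 * 43613 = 1443.5903 kW
eta_BTE = (684 / 1443.5903) * 100 = 47.38%


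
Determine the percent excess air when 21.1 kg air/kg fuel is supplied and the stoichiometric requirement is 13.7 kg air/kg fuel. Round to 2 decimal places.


Excess air = actual - stoichiometric = 21.1 - 13.7 = 7.40 kg/kg fuel
Excess air % = (excess / stoich) * 100 = (7.40 / 13.7) * 100 = 54.01%


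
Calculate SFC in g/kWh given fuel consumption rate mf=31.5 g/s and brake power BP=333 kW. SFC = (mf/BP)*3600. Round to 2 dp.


SFC = (mf / BP) * 3600
Rate = 31.5 / 333 = 0.094595 g/(s*kW)
SFC = 0.094595 * 3600 = 340.54 g/kWh


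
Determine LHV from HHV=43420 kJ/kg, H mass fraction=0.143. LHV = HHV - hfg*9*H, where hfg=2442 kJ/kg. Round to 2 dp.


LHV = HHV - hfg * 9 * H
Water correction = 2442 * 9 * 0.143 = 3142.854 kJ/kg
LHV = 43420 - 3142.854 = 40277.15 kJ/kg


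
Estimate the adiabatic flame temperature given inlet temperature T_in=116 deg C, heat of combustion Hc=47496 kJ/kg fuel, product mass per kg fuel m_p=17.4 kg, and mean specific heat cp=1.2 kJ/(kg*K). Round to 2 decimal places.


T_ad = T_in + Hc / (m_p * cp)
Denominator = 17.4 * 1.2 = 20.8800
Temperature rise = 47496 / 20.8800 = 2274.71 K
T_ad = 116 + 2274.71 = 2390.71 deg C


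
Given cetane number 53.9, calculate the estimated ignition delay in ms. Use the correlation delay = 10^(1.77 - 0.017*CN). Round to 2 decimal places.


delay = 10^(1.77 - 0.017*CN)
Exponent = 1.77 - 0.017*53.9 = 0.8537
delay = 10^0.8537 = 7.14 ms


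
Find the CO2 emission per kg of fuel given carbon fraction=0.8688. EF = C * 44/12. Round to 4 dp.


EF = C_frac * (M_CO2 / M_C)
EF = 0.8688 * (44/12)
EF = 0.8688 * 3.666667 = 3.1856 kg_CO2/kg_fuel


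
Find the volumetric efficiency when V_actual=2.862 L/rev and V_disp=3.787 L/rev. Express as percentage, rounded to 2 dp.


eta_v = (V_actual / V_disp) * 100
Ratio = 2.862 / 3.787 = 0.7557
eta_v = 0.7557 * 100 = 75.57%


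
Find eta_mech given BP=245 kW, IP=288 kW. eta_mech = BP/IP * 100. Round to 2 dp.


eta_mech = (BP / IP) * 100
Ratio = 245 / 288 = 0.8507
eta_mech = 0.8507 * 100 = 85.07%


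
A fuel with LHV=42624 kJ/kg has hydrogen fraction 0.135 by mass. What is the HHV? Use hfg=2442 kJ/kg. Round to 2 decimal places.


HHV = LHV + hfg * 9 * H
Water addition = 2442 * 9 * 0.135 = 2967.030 kJ/kg
HHV = 42624 + 2967.030 = 45591.03 kJ/kg


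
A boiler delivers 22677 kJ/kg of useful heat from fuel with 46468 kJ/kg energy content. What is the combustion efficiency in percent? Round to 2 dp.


Efficiency = (Q_useful / Q_fuel) * 100
Efficiency = (22677 / 46468) * 100
Efficiency = 0.4880 * 100 = 48.80%


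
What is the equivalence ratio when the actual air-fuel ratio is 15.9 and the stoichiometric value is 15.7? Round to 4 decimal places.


phi = AFR_stoich / AFR_actual
phi = 15.7 / 15.9 = 0.9874


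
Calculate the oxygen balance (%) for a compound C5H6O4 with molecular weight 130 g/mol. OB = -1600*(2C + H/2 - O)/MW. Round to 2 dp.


OB = -1600 * (2C + H/2 - O) / MW
Inner = 2*5 + 6/2 - 4 = 9.00
OB = -1600 * 9.00 / 130 = -110.77%


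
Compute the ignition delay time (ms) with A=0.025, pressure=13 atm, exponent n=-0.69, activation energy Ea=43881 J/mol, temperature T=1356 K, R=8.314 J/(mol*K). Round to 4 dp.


tau = A * P^n * exp(Ea/(R*T))
P^n = 13^(-0.69) = 0.17036449
Ea/(R*T) = 43881/(8.314*1356) = 3.892304
exp(Ea/(R*T)) = 49.023731
tau = 0.025 * 0.17036449 * 49.023731 = 0.2088 ms


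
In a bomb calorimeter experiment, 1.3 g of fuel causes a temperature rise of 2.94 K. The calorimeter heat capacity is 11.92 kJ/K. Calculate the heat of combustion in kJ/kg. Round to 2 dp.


Hc = C_cal * delta_T / m_fuel
Q_released = 11.92 * 2.94 = 35.0448 kJ
m_fuel = 1.3 g = 1.3/1000 kg = 0.001300 kg
Hc = 35.0448 / 0.001300 = 26957.54 kJ/kg


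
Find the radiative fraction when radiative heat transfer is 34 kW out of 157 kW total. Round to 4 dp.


f_rad = Q_rad / Q_total
f_rad = 34 / 157 = 0.2166


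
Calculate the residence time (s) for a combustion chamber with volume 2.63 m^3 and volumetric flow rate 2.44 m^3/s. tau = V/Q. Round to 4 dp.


tau = V / Q_flow
tau = 2.63 / 2.44 = 1.0779 s


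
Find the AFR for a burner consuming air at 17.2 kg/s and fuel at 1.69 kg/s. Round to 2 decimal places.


AFR = m_air / m_fuel
AFR = 17.2 / 1.69 = 10.18


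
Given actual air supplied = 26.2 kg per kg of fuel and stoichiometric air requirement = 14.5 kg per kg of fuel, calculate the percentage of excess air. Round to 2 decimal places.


Excess air = actual - stoichiometric = 26.2 - 14.5 = 11.70 kg/kg fuel
Excess air % = (excess / stoich) * 100 = (11.70 / 14.5) * 100 = 80.69%


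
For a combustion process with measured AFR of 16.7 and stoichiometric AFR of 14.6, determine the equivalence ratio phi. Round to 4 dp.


phi = AFR_stoich / AFR_actual
phi = 14.6 / 16.7 = 0.8743


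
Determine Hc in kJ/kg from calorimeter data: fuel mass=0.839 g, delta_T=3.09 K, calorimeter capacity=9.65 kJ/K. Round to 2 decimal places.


Hc = C_cal * delta_T / m_fuel
Q_released = 9.65 * 3.09 = 29.8185 kJ
m_fuel = 0.839 g = 0.839/1000 kg = 0.000839 kg
Hc = 29.8185 / 0.000839 = 35540.52 kJ/kg


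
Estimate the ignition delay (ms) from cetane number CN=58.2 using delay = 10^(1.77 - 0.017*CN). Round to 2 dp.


delay = 10^(1.77 - 0.017*CN)
Exponent = 1.77 - 0.017*58.2 = 0.7806
delay = 10^0.7806 = 6.03 ms


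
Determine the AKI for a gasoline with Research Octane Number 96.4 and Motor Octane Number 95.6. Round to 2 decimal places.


AKI = (RON + MON) / 2
AKI = (96.4 + 95.6) / 2
AKI = 192.0 / 2 = 96.00


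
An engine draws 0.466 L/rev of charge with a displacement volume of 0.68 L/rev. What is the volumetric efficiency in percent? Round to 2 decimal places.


eta_v = (V_actual / V_disp) * 100
Ratio = 0.466 / 0.68 = 0.6853
eta_v = 0.6853 * 100 = 68.53%


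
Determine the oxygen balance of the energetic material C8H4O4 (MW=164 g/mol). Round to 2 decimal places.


OB = -1600 * (2C + H/2 - O) / MW
Inner = 2*8 + 4/2 - 4 = 14.00
OB = -1600 * 14.00 / 164 = -136.59%


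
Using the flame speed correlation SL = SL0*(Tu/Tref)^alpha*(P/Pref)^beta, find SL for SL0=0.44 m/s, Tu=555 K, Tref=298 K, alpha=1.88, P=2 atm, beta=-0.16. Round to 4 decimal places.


SL = SL0 * (Tu/Tref)^alpha * (P/Pref)^beta
T ratio = 555/298 = 1.86241611
(T ratio)^alpha = 1.86241611^1.88 = 3.219172
(P/Pref)^beta = 2^(-0.16) = 0.895025
SL = 0.44 * 3.219172 * 0.895025 = 1.2677 m/s


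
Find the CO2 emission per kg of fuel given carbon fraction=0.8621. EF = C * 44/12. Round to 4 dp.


EF = C_frac * (M_CO2 / M_C)
EF = 0.8621 * (44/12)
EF = 0.8621 * 3.666667 = 3.1610 kg_CO2/kg_fuel


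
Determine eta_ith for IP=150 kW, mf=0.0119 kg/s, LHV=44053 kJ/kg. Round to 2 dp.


eta_ith = (IP / (mf * LHV)) * 100
Denominator = 0.0119 * 44053 = 524.2307 kW
eta_ith = (150 / 524.2307) * 100 = 28.61%


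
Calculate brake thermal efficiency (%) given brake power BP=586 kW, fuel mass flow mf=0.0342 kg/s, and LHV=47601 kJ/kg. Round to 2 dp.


eta_BTE = (BP / (mf * LHV)) * 100
Denominator = 0.0342 * 47601 = 1627.9542 kW
eta_BTE = (586 / 1627.9542) * 100 = 36.00%


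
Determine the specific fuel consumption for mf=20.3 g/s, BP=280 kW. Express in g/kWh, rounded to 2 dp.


SFC = (mf / BP) * 3600
Rate = 20.3 / 280 = 0.072500 g/(s*kW)
SFC = 0.072500 * 3600 = 261.00 g/kWh


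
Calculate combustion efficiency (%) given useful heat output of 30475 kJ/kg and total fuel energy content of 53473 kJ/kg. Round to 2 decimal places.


Efficiency = (Q_useful / Q_fuel) * 100
Efficiency = (30475 / 53473) * 100
Efficiency = 0.5699 * 100 = 56.99%


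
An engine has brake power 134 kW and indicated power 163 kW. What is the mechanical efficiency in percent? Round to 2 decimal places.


eta_mech = (BP / IP) * 100
Ratio = 134 / 163 = 0.8221
eta_mech = 0.8221 * 100 = 82.21%


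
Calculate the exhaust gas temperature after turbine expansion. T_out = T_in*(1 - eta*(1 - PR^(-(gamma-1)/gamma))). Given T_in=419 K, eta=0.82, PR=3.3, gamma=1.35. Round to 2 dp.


T_out = T_in * (1 - eta * (1 - PR^(-(gamma-1)/gamma)))
Exponent = -(1.35-1)/1.35 = -0.25925926
PR^exp = 3.3^(-0.25925926) = 0.73378775
Factor = 1 - 0.82*(1 - 0.73378775) = 0.78170596
T_out = 419 * 0.78170596 = 327.53 K


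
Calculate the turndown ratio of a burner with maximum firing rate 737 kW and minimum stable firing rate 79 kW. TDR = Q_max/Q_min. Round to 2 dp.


TDR = Q_max / Q_min
TDR = 737 / 79 = 9.33


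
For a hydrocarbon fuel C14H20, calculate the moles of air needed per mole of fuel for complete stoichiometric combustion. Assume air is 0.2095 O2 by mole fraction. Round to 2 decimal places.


Balanced combustion: C14H20 + 19 O2 -> 14 CO2 + 10 H2O
O2 needed = C + H/4 = 14 + 20/4 = 19.00 moles
Air moles = O2 / 0.2095 = 19.00 / 0.2095 = 90.69 moles air


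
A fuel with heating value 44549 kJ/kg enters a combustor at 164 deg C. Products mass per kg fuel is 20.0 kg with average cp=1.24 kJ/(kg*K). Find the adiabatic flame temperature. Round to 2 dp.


T_ad = T_in + Hc / (m_p * cp)
Denominator = 20.0 * 1.24 = 24.8000
Temperature rise = 44549 / 24.8000 = 1796.33 K
T_ad = 164 + 1796.33 = 1960.33 deg C


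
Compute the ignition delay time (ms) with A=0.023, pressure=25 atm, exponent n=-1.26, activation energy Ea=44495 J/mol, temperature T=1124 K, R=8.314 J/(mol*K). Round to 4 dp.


tau = A * P^n * exp(Ea/(R*T))
P^n = 25^(-1.26) = 0.01732190
Ea/(R*T) = 44495/(8.314*1124) = 4.761402
exp(Ea/(R*T)) = 116.909757
tau = 0.023 * 0.01732190 * 116.909757 = 0.0466 ms


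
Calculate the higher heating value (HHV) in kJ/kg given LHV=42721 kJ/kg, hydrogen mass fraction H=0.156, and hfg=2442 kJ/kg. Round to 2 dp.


HHV = LHV + hfg * 9 * H
Water addition = 2442 * 9 * 0.156 = 3428.568 kJ/kg
HHV = 42721 + 3428.568 = 46149.57 kJ/kg


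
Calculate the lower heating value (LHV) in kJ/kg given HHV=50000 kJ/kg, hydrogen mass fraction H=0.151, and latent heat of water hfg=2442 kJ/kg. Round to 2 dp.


LHV = HHV - hfg * 9 * H
Water correction = 2442 * 9 * 0.151 = 3318.678 kJ/kg
LHV = 50000 - 3318.678 = 46681.32 kJ/kg


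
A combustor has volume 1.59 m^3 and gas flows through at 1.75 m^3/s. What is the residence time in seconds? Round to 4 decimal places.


tau = V / Q_flow
tau = 1.59 / 1.75 = 0.9086 s


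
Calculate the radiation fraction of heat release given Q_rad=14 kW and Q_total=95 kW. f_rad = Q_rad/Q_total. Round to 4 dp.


f_rad = Q_rad / Q_total
f_rad = 14 / 95 = 0.1474


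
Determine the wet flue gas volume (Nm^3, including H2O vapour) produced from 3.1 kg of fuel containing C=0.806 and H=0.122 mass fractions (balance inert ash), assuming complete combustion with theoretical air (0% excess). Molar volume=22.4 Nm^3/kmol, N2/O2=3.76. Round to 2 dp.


Per kg fuel: CO2 = (C/12 kmol)*22.4 = (0.806/12)*22.4 = 1.50453 Nm^3
Per kg fuel: H2O = (H/2 kmol)*22.4 = (0.122/2)*22.4 = 1.36640 Nm^3
O2 needed per kg fuel = C/12 + H/4 = 0.806/12 + 0.122/4 = 0.09766667 kmol
Per kg fuel: N2 = O2*3.76*22.4 = 0.09766667*3.76*22.4 = 8.22588 Nm^3
Total per kg = 1.50453 + 1.36640 + 8.22588 = 11.09681 Nm^3
Total = 11.09681 * 3.1 = 34.40 Nm^3


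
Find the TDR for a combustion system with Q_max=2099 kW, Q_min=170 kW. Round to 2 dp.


TDR = Q_max / Q_min
TDR = 2099 / 170 = 12.35


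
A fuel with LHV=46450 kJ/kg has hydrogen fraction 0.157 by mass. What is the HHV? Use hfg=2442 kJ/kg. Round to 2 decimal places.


HHV = LHV + hfg * 9 * H
Water addition = 2442 * 9 * 0.157 = 3450.546 kJ/kg
HHV = 46450 + 3450.546 = 49900.55 kJ/kg


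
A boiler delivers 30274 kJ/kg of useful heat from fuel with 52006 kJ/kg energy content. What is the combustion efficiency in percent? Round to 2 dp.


Efficiency = (Q_useful / Q_fuel) * 100
Efficiency = (30274 / 52006) * 100
Efficiency = 0.5821 * 100 = 58.21%


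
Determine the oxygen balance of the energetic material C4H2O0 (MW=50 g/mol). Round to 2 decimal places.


OB = -1600 * (2C + H/2 - O) / MW
Inner = 2*4 + 2/2 - 0 = 9.00
OB = -1600 * 9.00 / 50 = -288.00%


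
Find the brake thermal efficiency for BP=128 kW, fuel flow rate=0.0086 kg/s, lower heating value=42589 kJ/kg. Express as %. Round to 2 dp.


eta_BTE = (BP / (mf * LHV)) * 100
Denominator = 0.0086 * 42589 = 366.2654 kW
eta_BTE = (128 / 366.2654) * 100 = 34.95%


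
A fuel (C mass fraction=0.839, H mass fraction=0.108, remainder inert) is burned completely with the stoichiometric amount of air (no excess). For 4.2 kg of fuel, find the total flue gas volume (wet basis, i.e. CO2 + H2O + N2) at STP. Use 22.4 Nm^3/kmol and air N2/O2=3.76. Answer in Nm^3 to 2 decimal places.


Per kg fuel: CO2 = (C/12 kmol)*22.4 = (0.839/12)*22.4 = 1.56613 Nm^3
Per kg fuel: H2O = (H/2 kmol)*22.4 = (0.108/2)*22.4 = 1.20960 Nm^3
O2 needed per kg fuel = C/12 + H/4 = 0.839/12 + 0.108/4 = 0.09691667 kmol
Per kg fuel: N2 = O2*3.76*22.4 = 0.09691667*3.76*22.4 = 8.16271 Nm^3
Total per kg = 1.56613 + 1.20960 + 8.16271 = 10.93844 Nm^3
Total = 10.93844 * 4.2 = 45.94 Nm^3


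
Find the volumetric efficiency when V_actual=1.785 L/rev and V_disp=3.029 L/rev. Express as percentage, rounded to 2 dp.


eta_v = (V_actual / V_disp) * 100
Ratio = 1.785 / 3.029 = 0.5893
eta_v = 0.5893 * 100 = 58.93%


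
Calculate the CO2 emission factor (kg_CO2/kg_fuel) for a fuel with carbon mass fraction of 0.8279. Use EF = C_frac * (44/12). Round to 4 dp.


EF = C_frac * (M_CO2 / M_C)
EF = 0.8279 * (44/12)
EF = 0.8279 * 3.666667 = 3.0356 kg_CO2/kg_fuel


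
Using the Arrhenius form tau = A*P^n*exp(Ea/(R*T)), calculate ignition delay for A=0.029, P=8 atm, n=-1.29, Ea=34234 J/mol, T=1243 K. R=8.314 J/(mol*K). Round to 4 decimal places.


tau = A * P^n * exp(Ea/(R*T))
P^n = 8^(-1.29) = 0.06839336
Ea/(R*T) = 34234/(8.314*1243) = 3.312657
exp(Ea/(R*T)) = 27.457990
tau = 0.029 * 0.06839336 * 27.457990 = 0.0545 ms


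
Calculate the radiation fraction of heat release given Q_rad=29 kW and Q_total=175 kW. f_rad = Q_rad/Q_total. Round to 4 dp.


f_rad = Q_rad / Q_total
f_rad = 29 / 175 = 0.1657


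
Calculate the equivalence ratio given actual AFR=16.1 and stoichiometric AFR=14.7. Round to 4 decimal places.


phi = AFR_stoich / AFR_actual
phi = 14.7 / 16.1 = 0.9130


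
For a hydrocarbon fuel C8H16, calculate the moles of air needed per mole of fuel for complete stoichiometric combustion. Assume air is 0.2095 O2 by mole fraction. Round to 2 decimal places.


Balanced combustion: C8H16 + 12 O2 -> 8 CO2 + 8 H2O
O2 needed = C + H/4 = 8 + 16/4 = 12.00 moles
Air moles = O2 / 0.2095 = 12.00 / 0.2095 = 57.28 moles air


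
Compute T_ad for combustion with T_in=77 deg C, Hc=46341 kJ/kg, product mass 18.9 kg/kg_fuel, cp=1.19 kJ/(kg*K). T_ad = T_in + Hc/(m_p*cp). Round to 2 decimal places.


T_ad = T_in + Hc / (m_p * cp)
Denominator = 18.9 * 1.19 = 22.4910
Temperature rise = 46341 / 22.4910 = 2060.42 K
T_ad = 77 + 2060.42 = 2137.42 deg C


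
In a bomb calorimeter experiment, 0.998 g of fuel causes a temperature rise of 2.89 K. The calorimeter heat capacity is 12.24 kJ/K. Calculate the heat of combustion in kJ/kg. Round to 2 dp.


Hc = C_cal * delta_T / m_fuel
Q_released = 12.24 * 2.89 = 35.3736 kJ
m_fuel = 0.998 g = 0.998/1000 kg = 0.000998 kg
Hc = 35.3736 / 0.000998 = 35444.49 kJ/kg


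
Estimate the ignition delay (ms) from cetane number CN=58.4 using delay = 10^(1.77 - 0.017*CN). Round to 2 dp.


delay = 10^(1.77 - 0.017*CN)
Exponent = 1.77 - 0.017*58.4 = 0.7772
delay = 10^0.7772 = 5.99 ms


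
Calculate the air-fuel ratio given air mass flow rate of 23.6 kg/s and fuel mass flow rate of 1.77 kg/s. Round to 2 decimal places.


AFR = m_air / m_fuel
AFR = 23.6 / 1.77 = 13.33


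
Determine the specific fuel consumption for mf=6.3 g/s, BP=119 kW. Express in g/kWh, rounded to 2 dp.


SFC = (mf / BP) * 3600
Rate = 6.3 / 119 = 0.052941 g/(s*kW)
SFC = 0.052941 * 3600 = 190.59 g/kWh


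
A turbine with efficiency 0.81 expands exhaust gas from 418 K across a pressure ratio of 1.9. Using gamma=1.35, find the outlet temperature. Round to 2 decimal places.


T_out = T_in * (1 - eta * (1 - PR^(-(gamma-1)/gamma)))
Exponent = -(1.35-1)/1.35 = -0.25925926
PR^exp = 1.9^(-0.25925926) = 0.84670193
Factor = 1 - 0.81*(1 - 0.84670193) = 0.87582856
T_out = 418 * 0.87582856 = 366.10 K


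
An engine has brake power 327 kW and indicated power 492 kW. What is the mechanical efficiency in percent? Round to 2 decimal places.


eta_mech = (BP / IP) * 100
Ratio = 327 / 492 = 0.6646
eta_mech = 0.6646 * 100 = 66.46%


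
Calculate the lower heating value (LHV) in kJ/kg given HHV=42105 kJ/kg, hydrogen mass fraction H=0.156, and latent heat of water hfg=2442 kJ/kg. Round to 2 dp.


LHV = HHV - hfg * 9 * H
Water correction = 2442 * 9 * 0.156 = 3428.568 kJ/kg
LHV = 42105 - 3428.568 = 38676.43 kJ/kg


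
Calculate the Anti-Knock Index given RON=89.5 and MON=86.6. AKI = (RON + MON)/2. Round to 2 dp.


AKI = (RON + MON) / 2
AKI = (89.5 + 86.6) / 2
AKI = 176.1 / 2 = 88.05


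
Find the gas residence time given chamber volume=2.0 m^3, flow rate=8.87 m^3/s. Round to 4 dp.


tau = V / Q_flow
tau = 2.0 / 8.87 = 0.2255 s


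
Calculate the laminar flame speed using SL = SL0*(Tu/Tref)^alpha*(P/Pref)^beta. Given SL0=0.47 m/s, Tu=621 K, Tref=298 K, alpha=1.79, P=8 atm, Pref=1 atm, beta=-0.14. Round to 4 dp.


SL = SL0 * (Tu/Tref)^alpha * (P/Pref)^beta
T ratio = 621/298 = 2.08389262
(T ratio)^alpha = 2.08389262^1.79 = 3.722090
(P/Pref)^beta = 8^(-0.14) = 0.747425
SL = 0.47 * 3.722090 * 0.747425 = 1.3075 m/s


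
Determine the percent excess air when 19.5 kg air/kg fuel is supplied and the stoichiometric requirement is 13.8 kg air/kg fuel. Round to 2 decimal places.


Excess air = actual - stoichiometric = 19.5 - 13.8 = 5.70 kg/kg fuel
Excess air % = (excess / stoich) * 100 = (5.70 / 13.8) * 100 = 41.30%


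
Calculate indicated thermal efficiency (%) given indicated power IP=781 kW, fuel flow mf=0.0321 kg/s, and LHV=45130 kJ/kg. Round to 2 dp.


eta_ith = (IP / (mf * LHV)) * 100
Denominator = 0.0321 * 45130 = 1448.6730 kW
eta_ith = (781 / 1448.6730) * 100 = 53.91%


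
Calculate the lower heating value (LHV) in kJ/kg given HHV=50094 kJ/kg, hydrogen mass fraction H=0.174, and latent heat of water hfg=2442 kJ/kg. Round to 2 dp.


LHV = HHV - hfg * 9 * H
Water correction = 2442 * 9 * 0.174 = 3824.172 kJ/kg
LHV = 50094 - 3824.172 = 46269.83 kJ/kg


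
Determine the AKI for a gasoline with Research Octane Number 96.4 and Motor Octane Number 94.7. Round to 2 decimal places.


AKI = (RON + MON) / 2
AKI = (96.4 + 94.7) / 2
AKI = 191.1 / 2 = 95.55


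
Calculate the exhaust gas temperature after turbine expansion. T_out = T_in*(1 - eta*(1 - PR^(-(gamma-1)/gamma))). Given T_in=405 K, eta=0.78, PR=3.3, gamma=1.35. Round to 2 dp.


T_out = T_in * (1 - eta * (1 - PR^(-(gamma-1)/gamma)))
Exponent = -(1.35-1)/1.35 = -0.25925926
PR^exp = 3.3^(-0.25925926) = 0.73378775
Factor = 1 - 0.78*(1 - 0.73378775) = 0.79235445
T_out = 405 * 0.79235445 = 320.90 K


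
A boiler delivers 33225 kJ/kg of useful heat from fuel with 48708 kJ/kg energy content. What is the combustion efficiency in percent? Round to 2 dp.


Efficiency = (Q_useful / Q_fuel) * 100
Efficiency = (33225 / 48708) * 100
Efficiency = 0.6821 * 100 = 68.21%


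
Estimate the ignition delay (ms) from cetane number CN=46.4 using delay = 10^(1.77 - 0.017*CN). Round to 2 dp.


delay = 10^(1.77 - 0.017*CN)
Exponent = 1.77 - 0.017*46.4 = 0.9812
delay = 10^0.9812 = 9.58 ms


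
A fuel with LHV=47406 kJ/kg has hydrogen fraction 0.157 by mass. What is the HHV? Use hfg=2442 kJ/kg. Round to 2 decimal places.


HHV = LHV + hfg * 9 * H
Water addition = 2442 * 9 * 0.157 = 3450.546 kJ/kg
HHV = 47406 + 3450.546 = 50856.55 kJ/kg


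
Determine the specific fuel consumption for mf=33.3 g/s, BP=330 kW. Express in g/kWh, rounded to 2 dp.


SFC = (mf / BP) * 3600
Rate = 33.3 / 330 = 0.100909 g/(s*kW)
SFC = 0.100909 * 3600 = 363.27 g/kWh


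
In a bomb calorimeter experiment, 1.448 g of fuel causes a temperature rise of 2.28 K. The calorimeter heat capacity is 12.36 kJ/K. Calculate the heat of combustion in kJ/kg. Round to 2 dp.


Hc = C_cal * delta_T / m_fuel
Q_released = 12.36 * 2.28 = 28.1808 kJ
m_fuel = 1.448 g = 1.448/1000 kg = 0.001448 kg
Hc = 28.1808 / 0.001448 = 19461.88 kJ/kg


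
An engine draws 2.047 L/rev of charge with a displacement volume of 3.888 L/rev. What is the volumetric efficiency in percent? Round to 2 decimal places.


eta_v = (V_actual / V_disp) * 100
Ratio = 2.047 / 3.888 = 0.5265
eta_v = 0.5265 * 100 = 52.65%


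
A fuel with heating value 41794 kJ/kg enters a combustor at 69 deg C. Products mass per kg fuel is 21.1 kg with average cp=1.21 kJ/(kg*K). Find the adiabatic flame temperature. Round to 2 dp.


T_ad = T_in + Hc / (m_p * cp)
Denominator = 21.1 * 1.21 = 25.5310
Temperature rise = 41794 / 25.5310 = 1636.99 K
T_ad = 69 + 1636.99 = 1705.99 deg C


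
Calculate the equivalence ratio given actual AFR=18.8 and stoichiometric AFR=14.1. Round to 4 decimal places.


phi = AFR_stoich / AFR_actual
phi = 14.1 / 18.8 = 0.7500


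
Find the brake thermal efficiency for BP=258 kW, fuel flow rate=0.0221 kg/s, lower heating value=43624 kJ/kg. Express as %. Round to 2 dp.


eta_BTE = (BP / (mf * LHV)) * 100
Denominator = 0.0221 * 43624 = 964.0904 kW
eta_BTE = (258 / 964.0904) * 100 = 26.76%


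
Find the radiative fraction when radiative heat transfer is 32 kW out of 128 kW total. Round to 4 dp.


f_rad = Q_rad / Q_total
f_rad = 32 / 128 = 0.2500


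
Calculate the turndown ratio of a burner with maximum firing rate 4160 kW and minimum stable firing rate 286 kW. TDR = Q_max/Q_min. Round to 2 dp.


TDR = Q_max / Q_min
TDR = 4160 / 286 = 14.55


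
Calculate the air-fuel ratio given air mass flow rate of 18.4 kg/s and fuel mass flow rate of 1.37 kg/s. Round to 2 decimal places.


AFR = m_air / m_fuel
AFR = 18.4 / 1.37 = 13.43


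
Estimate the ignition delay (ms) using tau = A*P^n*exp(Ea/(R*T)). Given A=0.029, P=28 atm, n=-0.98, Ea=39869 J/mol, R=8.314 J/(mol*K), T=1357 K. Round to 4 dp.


tau = A * P^n * exp(Ea/(R*T))
P^n = 28^(-0.98) = 0.03817553
Ea/(R*T) = 39869/(8.314*1357) = 3.533829
exp(Ea/(R*T)) = 34.254863
tau = 0.029 * 0.03817553 * 34.254863 = 0.0379 ms


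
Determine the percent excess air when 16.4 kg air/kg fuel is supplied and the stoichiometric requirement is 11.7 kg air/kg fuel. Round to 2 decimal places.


Excess air = actual - stoichiometric = 16.4 - 11.7 = 4.70 kg/kg fuel
Excess air % = (excess / stoich) * 100 = (4.70 / 11.7) * 100 = 40.17%


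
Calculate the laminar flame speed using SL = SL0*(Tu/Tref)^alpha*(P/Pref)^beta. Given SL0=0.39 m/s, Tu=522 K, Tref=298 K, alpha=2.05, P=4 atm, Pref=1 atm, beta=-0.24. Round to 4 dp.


SL = SL0 * (Tu/Tref)^alpha * (P/Pref)^beta
T ratio = 522/298 = 1.75167785
(T ratio)^alpha = 1.75167785^2.05 = 3.155594
(P/Pref)^beta = 4^(-0.24) = 0.716978
SL = 0.39 * 3.155594 * 0.716978 = 0.8824 m/s


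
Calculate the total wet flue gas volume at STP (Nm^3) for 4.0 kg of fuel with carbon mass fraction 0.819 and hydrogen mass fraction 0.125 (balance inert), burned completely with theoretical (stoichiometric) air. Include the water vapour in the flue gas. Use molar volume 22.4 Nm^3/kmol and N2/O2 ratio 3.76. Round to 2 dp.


Per kg fuel: CO2 = (C/12 kmol)*22.4 = (0.819/12)*22.4 = 1.52880 Nm^3
Per kg fuel: H2O = (H/2 kmol)*22.4 = (0.125/2)*22.4 = 1.40000 Nm^3
O2 needed per kg fuel = C/12 + H/4 = 0.819/12 + 0.125/4 = 0.09950000 kmol
Per kg fuel: N2 = O2*3.76*22.4 = 0.09950000*3.76*22.4 = 8.38029 Nm^3
Total per kg = 1.52880 + 1.40000 + 8.38029 = 11.30909 Nm^3
Total = 11.30909 * 4.0 = 45.24 Nm^3


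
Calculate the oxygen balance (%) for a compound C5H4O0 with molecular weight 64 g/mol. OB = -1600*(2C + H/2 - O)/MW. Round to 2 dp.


OB = -1600 * (2C + H/2 - O) / MW
Inner = 2*5 + 4/2 - 0 = 12.00
OB = -1600 * 12.00 / 64 = -300.00%


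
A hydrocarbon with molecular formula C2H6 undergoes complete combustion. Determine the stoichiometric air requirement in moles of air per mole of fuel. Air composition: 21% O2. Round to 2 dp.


Balanced combustion: C2H6 + 3.5 O2 -> 2 CO2 + 3 H2O
O2 needed = C + H/4 = 2 + 6/4 = 3.50 moles
Air moles = O2 / 0.21 = 3.50 / 0.21 = 16.67 moles air


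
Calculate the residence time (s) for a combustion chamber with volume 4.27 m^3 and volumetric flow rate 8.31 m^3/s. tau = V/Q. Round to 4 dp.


tau = V / Q_flow
tau = 4.27 / 8.31 = 0.5138 s


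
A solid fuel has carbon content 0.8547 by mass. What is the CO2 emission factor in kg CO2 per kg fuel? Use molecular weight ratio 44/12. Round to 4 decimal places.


EF = C_frac * (M_CO2 / M_C)
EF = 0.8547 * (44/12)
EF = 0.8547 * 3.666667 = 3.1339 kg_CO2/kg_fuel


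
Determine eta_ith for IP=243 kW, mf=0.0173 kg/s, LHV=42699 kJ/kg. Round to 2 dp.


eta_ith = (IP / (mf * LHV)) * 100
Denominator = 0.0173 * 42699 = 738.6927 kW
eta_ith = (243 / 738.6927) * 100 = 32.90%


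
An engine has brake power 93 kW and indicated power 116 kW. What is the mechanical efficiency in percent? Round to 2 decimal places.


eta_mech = (BP / IP) * 100
Ratio = 93 / 116 = 0.8017
eta_mech = 0.8017 * 100 = 80.17%


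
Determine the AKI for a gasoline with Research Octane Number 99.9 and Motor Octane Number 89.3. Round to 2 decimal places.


AKI = (RON + MON) / 2
AKI = (99.9 + 89.3) / 2
AKI = 189.2 / 2 = 94.60


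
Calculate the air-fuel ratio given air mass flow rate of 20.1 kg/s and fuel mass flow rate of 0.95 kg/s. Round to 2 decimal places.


AFR = m_air / m_fuel
AFR = 20.1 / 0.95 = 21.16


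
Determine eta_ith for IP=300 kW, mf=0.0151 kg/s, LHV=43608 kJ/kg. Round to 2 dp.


eta_ith = (IP / (mf * LHV)) * 100
Denominator = 0.0151 * 43608 = 658.4808 kW
eta_ith = (300 / 658.4808) * 100 = 45.56%


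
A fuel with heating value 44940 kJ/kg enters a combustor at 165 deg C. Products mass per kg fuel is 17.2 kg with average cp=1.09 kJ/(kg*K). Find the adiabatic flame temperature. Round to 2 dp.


T_ad = T_in + Hc / (m_p * cp)
Denominator = 17.2 * 1.09 = 18.7480
Temperature rise = 44940 / 18.7480 = 2397.06 K
T_ad = 165 + 2397.06 = 2562.06 deg C


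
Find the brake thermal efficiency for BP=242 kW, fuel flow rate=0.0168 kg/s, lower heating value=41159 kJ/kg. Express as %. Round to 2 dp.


eta_BTE = (BP / (mf * LHV)) * 100
Denominator = 0.0168 * 41159 = 691.4712 kW
eta_BTE = (242 / 691.4712) * 100 = 35.00%


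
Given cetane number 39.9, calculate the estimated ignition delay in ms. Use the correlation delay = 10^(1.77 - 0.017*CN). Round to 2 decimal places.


delay = 10^(1.77 - 0.017*CN)
Exponent = 1.77 - 0.017*39.9 = 1.0917
delay = 10^1.0917 = 12.35 ms


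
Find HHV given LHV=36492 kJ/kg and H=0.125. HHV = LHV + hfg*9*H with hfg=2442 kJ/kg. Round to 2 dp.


HHV = LHV + hfg * 9 * H
Water addition = 2442 * 9 * 0.125 = 2747.250 kJ/kg
HHV = 36492 + 2747.250 = 39239.25 kJ/kg


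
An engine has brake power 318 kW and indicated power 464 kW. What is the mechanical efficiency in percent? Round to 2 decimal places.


eta_mech = (BP / IP) * 100
Ratio = 318 / 464 = 0.6853
eta_mech = 0.6853 * 100 = 68.53%


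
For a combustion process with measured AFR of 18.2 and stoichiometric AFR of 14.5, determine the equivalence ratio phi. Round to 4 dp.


phi = AFR_stoich / AFR_actual
phi = 14.5 / 18.2 = 0.7967


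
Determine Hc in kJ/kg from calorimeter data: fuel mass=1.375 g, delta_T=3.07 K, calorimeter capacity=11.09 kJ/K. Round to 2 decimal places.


Hc = C_cal * delta_T / m_fuel
Q_released = 11.09 * 3.07 = 34.0463 kJ
m_fuel = 1.375 g = 1.375/1000 kg = 0.001375 kg
Hc = 34.0463 / 0.001375 = 24760.95 kJ/kg


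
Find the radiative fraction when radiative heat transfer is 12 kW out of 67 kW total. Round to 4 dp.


f_rad = Q_rad / Q_total
f_rad = 12 / 67 = 0.1791


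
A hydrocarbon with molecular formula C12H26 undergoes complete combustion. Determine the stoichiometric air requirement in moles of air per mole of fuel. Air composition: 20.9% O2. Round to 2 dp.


Balanced combustion: C12H26 + 18.5 O2 -> 12 CO2 + 13 H2O
O2 needed = C + H/4 = 12 + 26/4 = 18.50 moles
Air moles = O2 / 0.209 = 18.50 / 0.209 = 88.52 moles air


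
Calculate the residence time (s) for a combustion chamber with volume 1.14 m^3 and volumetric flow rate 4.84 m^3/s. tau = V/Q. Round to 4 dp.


tau = V / Q_flow
tau = 1.14 / 4.84 = 0.2355 s


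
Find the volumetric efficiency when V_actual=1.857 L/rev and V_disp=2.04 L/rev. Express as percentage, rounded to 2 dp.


eta_v = (V_actual / V_disp) * 100
Ratio = 1.857 / 2.04 = 0.9103
eta_v = 0.9103 * 100 = 91.03%


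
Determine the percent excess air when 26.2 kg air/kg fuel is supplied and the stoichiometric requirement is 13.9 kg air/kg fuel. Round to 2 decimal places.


Excess air = actual - stoichiometric = 26.2 - 13.9 = 12.30 kg/kg fuel
Excess air % = (excess / stoich) * 100 = (12.30 / 13.9) * 100 = 88.49%


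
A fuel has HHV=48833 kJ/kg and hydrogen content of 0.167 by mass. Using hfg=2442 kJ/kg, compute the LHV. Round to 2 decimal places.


LHV = HHV - hfg * 9 * H
Water correction = 2442 * 9 * 0.167 = 3670.326 kJ/kg
LHV = 48833 - 3670.326 = 45162.67 kJ/kg


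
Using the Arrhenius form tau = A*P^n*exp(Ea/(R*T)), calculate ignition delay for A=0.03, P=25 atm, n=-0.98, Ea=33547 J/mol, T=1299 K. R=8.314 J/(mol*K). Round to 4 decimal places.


tau = A * P^n * exp(Ea/(R*T))
P^n = 25^(-0.98) = 0.04265980
Ea/(R*T) = 33547/(8.314*1299) = 3.106236
exp(Ea/(R*T)) = 22.336821
tau = 0.03 * 0.04265980 * 22.336821 = 0.0286 ms


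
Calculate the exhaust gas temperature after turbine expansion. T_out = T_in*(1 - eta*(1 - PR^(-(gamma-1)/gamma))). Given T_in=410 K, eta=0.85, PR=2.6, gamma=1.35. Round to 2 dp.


T_out = T_in * (1 - eta * (1 - PR^(-(gamma-1)/gamma)))
Exponent = -(1.35-1)/1.35 = -0.25925926
PR^exp = 2.6^(-0.25925926) = 0.78057442
Factor = 1 - 0.85*(1 - 0.78057442) = 0.81348826
T_out = 410 * 0.81348826 = 333.53 K


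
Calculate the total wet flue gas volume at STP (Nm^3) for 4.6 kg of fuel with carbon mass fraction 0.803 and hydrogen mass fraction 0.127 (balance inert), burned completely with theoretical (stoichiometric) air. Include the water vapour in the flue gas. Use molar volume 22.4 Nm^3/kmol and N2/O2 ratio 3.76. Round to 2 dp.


Per kg fuel: CO2 = (C/12 kmol)*22.4 = (0.803/12)*22.4 = 1.49893 Nm^3
Per kg fuel: H2O = (H/2 kmol)*22.4 = (0.127/2)*22.4 = 1.42240 Nm^3
O2 needed per kg fuel = C/12 + H/4 = 0.803/12 + 0.127/4 = 0.09866667 kmol
Per kg fuel: N2 = O2*3.76*22.4 = 0.09866667*3.76*22.4 = 8.31010 Nm^3
Total per kg = 1.49893 + 1.42240 + 8.31010 = 11.23143 Nm^3
Total = 11.23143 * 4.6 = 51.66 Nm^3
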